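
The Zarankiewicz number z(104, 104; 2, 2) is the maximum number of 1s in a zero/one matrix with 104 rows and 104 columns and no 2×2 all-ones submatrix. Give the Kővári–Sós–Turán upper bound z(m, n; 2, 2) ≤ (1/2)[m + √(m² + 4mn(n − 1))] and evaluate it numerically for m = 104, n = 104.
z(104, 104; 2, 2) ≤ (1/2)[104 + √(104² + 4·104·104·103)] = (1/2)[104 + √4467008] = 1108.7649

Kővári–Sós–Turán: let r_1, ..., r_104 be the row sums and z = Σ r_i the total number of 1s. Each pair of columns can share at most one row with both entries 1 (else a 2×2 all-ones block appears), so Σ_i C(r_i, 2) ≤ C(104, 2) = 5356. By convexity Σ_i C(r_i, 2) ≥ 104·C(z/104, 2) = z(z − 104)/(2·104), giving z² − 104z − 104·104·103 ≤ 0 and hence z ≤ (1/2)[104 + √(10816 + 4·1114048)] = (1/2)[104 + √4467008] ≈ (1/2)(104 + 2113.5297) = 1108.7649.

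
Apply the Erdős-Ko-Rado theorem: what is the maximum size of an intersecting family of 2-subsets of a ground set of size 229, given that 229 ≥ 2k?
max |F| = C(228, 1) = 228

Erdős-Ko-Rado (1961): when n ≥ 2k, max |F| = C(n−1, k−1). The bound is attained by the star {A : i ∈ A} for any fixed i ∈ [n]. Here C(229−1, 2−1) = C(228, 1) = 228.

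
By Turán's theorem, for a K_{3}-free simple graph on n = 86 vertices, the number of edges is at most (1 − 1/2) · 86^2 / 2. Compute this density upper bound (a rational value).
Turán density bound = (1/2) · 86^2/2 = 1849

Turán's theorem: ex(n, K_{r+1}) is achieved by the complete r-partite Turán graph T(n, r) with parts as balanced as possible, and is at most (1 − 1/r) · n^2/2. For r = 2, n = 86: the density bound is (1/2) · 7396/2 = 1849. Since 2 ∣ 86, the Turán graph T(86, 2) has parts of equal size 43, and its edge count e(T(86, 2)) = 1849 attains the density bound exactly.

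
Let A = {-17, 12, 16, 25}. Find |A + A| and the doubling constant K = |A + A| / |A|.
K = |A + A| / |A| = 10/4 = 5/2

Enumerate A + A = {a + b : a, b ∈ A}. With |A| = 4, there are |A|^2 = 16 ordered sum pairs; collecting distinct values, A + A = {-34, -5, -1, 8, 24, 28, 32, 37, 41, 50}, so |A + A| = 10. Thus K = 10/4 = 5/2. For comparison, the minimum possible |A + A| over all 4-element sets is 2·4 − 1 = 7 (so min K = 7/4), attained only by arithmetic progressions.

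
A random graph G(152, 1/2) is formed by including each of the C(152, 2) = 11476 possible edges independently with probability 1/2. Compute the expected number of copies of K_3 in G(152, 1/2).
E[# K_3] = C(152, 3) · (1/2)^C(3, 2) = 573800 / 2^3 = 71725

For each 3-subset S of vertices (there are C(152, 3) = 573800 such S), let X_S = 1 if S induces a K_3 (all C(3, 2) = 3 edges present). Then P(X_S = 1) = (1/2)^3 = 1/8. By linearity of expectation, E[# K_3] = C(152, 3) · (1/2)^3 = 573800 / 8 = 71725.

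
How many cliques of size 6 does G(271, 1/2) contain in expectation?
E[# K_6] = C(271, 6) · (1/2)^C(6, 2) = 520331994189 / 2^15 ≈ 15879272.283600

For each 6-subset S of vertices (there are C(271, 6) = 520331994189 such S), let X_S = 1 if S induces a K_6 (all C(6, 2) = 15 edges present). Then P(X_S = 1) = (1/2)^15 = 1/32768. By linearity of expectation, E[# K_6] = C(271, 6) · (1/2)^15 = 520331994189 / 32768 ≈ 15879272.283600.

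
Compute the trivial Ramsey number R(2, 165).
R(2, 165) = 165

R(2, k) = k for all k ≥ 2: in a 2-colouring of K_k, either some edge is red (a red K_2) or all edges are blue (a blue K_k). And K_{164} coloured all-blue has no blue K_165, so R(2, 165) > 164. Hence R(2, 165) = 165.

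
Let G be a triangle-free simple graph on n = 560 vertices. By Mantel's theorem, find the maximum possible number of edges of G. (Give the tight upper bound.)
ex(560, K_3) = ⌊560^2/4⌋ = 78400

Mantel (1907): a triangle-free graph on n vertices has at most ⌊n^2/4⌋ edges, with equality for the complete bipartite graph K_{⌊n/2⌋, ⌈n/2⌉}. For n = 560: ⌊560^2/4⌋ = ⌊313600/4⌋ = 78400. The extremal graph is K_{280, 280}, which has 280·280 = 78400 edges.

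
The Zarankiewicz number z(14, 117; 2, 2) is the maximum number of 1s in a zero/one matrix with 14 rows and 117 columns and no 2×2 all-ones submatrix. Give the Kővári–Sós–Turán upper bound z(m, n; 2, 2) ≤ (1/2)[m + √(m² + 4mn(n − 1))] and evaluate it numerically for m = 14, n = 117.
z(14, 117; 2, 2) ≤ (1/2)[14 + √(14² + 4·14·117·116)] = (1/2)[14 + √760228] = 442.9553

Kővári–Sós–Turán: let r_1, ..., r_14 be the row sums and z = Σ r_i the total number of 1s. Each pair of columns can share at most one row with both entries 1 (else a 2×2 all-ones block appears), so Σ_i C(r_i, 2) ≤ C(117, 2) = 6786. By convexity Σ_i C(r_i, 2) ≥ 14·C(z/14, 2) = z(z − 14)/(2·14), giving z² − 14z − 14·117·116 ≤ 0 and hence z ≤ (1/2)[14 + √(196 + 4·190008)] = (1/2)[14 + √760228] ≈ (1/2)(14 + 871.9105) = 442.9553.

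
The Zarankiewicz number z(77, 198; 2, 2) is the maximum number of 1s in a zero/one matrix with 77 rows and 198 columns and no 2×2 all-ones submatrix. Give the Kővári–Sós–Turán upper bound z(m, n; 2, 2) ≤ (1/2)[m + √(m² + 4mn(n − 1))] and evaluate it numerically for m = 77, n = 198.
z(77, 198; 2, 2) ≤ (1/2)[77 + √(77² + 4·77·198·197)] = (1/2)[77 + √12019777] = 1771.9775

Kővári–Sós–Turán: let r_1, ..., r_77 be the row sums and z = Σ r_i the total number of 1s. Each pair of columns can share at most one row with both entries 1 (else a 2×2 all-ones block appears), so Σ_i C(r_i, 2) ≤ C(198, 2) = 19503. By convexity Σ_i C(r_i, 2) ≥ 77·C(z/77, 2) = z(z − 77)/(2·77), giving z² − 77z − 77·198·197 ≤ 0 and hence z ≤ (1/2)[77 + √(5929 + 4·3003462)] = (1/2)[77 + √12019777] ≈ (1/2)(77 + 3466.955) = 1771.9775.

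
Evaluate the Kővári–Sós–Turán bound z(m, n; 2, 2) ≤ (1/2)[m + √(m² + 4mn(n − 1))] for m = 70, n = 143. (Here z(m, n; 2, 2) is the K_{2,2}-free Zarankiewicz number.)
z(70, 143; 2, 2) ≤ (1/2)[70 + √(70² + 4·70·143·142)] = (1/2)[70 + √5690580] = 1227.7468

Kővári–Sós–Turán: let r_1, ..., r_70 be the row sums and z = Σ r_i the total number of 1s. Each pair of columns can share at most one row with both entries 1 (else a 2×2 all-ones block appears), so Σ_i C(r_i, 2) ≤ C(143, 2) = 10153. By convexity Σ_i C(r_i, 2) ≥ 70·C(z/70, 2) = z(z − 70)/(2·70), giving z² − 70z − 70·143·142 ≤ 0 and hence z ≤ (1/2)[70 + √(4900 + 4·1421420)] = (1/2)[70 + √5690580] ≈ (1/2)(70 + 2385.4937) = 1227.7468.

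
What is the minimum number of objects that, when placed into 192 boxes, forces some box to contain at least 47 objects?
n = (47 − 1)·192 + 1 = 8833

By the generalised pigeonhole principle, to guarantee some box contains ≥ r objects we need more than (r − 1) · k objects total. Threshold: n = (r − 1) · k + 1. With r = 47 and k = 192: n = 46 · 192 + 1 = 8832 + 1 = 8833. For n = 8832 = 46 · 192, we can put exactly 46 objects in every box, avoiding 47 in any single one — so 8833 is tight.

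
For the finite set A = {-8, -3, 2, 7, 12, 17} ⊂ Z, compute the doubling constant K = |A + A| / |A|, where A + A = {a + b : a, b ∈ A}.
K = |A + A| / |A| = 11/6

Enumerate A + A = {a + b : a, b ∈ A}. With |A| = 6, there are |A|^2 = 36 ordered sum pairs; collecting distinct values, A + A = {-16, -11, -6, -1, 4, 9, 14, 19, 24, 29, 34}, so |A + A| = 11. Thus K = 11/6. Here |A + A| = 2|A| − 1 = 11, the minimum possible — so K = 11/6 is minimal, which holds iff A is an arithmetic progression.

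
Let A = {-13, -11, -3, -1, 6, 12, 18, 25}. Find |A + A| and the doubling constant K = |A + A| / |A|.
K = |A + A| / |A| = 31/8

Enumerate A + A = {a + b : a, b ∈ A}. With |A| = 8, there are |A|^2 = 64 ordered sum pairs; collecting distinct values, A + A = {-26, -24, -22, -16, -14, -12, -7, -6, -5, -4, -2, -1, 1, 3, 5, 7, 9, 11, 12, 14, 15, 17, 18, 22, 24, 30, 31, 36, 37, 43, 50}, so |A + A| = 31. Thus K = 31/8. For comparison, the minimum possible |A + A| over all 8-element sets is 2·8 − 1 = 15 (so min K = 15/8), attained only by arithmetic progressions.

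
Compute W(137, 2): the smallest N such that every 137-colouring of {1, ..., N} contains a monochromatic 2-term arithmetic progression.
W(137, 2) = 137 + 1 = 138

A 2-term AP is any pair of integers, so a monochromatic 2-AP exists iff some colour is used at least twice. With 137 colours, the colouring i ↦ i on {1, ..., 137} uses each colour once, avoiding any monochromatic pair, so W(137, 2) > 137. For {1, ..., 138}, pigeonhole forces two integers of the same colour, which form a monochromatic 2-AP. Hence W(137, 2) = 138.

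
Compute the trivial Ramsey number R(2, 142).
R(2, 142) = 142

R(2, k) = k for all k ≥ 2: in a 2-colouring of K_k, either some edge is red (a red K_2) or all edges are blue (a blue K_k). And K_{141} coloured all-blue has no blue K_142, so R(2, 142) > 141. Hence R(2, 142) = 142.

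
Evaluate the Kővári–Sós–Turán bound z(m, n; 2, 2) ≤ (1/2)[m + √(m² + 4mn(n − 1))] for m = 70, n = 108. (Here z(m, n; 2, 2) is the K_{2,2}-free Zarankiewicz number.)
z(70, 108; 2, 2) ≤ (1/2)[70 + √(70² + 4·70·108·107)] = (1/2)[70 + √3240580] = 935.0806

Kővári–Sós–Turán: let r_1, ..., r_70 be the row sums and z = Σ r_i the total number of 1s. Each pair of columns can share at most one row with both entries 1 (else a 2×2 all-ones block appears), so Σ_i C(r_i, 2) ≤ C(108, 2) = 5778. By convexity Σ_i C(r_i, 2) ≥ 70·C(z/70, 2) = z(z − 70)/(2·70), giving z² − 70z − 70·108·107 ≤ 0 and hence z ≤ (1/2)[70 + √(4900 + 4·808920)] = (1/2)[70 + √3240580] ≈ (1/2)(70 + 1800.1611) = 935.0806.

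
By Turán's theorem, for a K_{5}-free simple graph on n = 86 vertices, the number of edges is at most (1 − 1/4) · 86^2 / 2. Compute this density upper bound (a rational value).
Turán density bound = (3/4) · 86^2/2 = 5547/2 ≈ 2773.5

Turán's theorem: ex(n, K_{r+1}) is achieved by the complete r-partite Turán graph T(n, r) with parts as balanced as possible, and is at most (1 − 1/r) · n^2/2. For r = 4, n = 86: the density bound is (3/4) · 7396/2 = 5547/2 ≈ 2773.5. The integer-valued extremum is e(T(86, 4)) = 2773, which is strictly less than the density bound 5547/2 since 4 ∤ 86 (the parts of T(86, 4) cannot all be equal).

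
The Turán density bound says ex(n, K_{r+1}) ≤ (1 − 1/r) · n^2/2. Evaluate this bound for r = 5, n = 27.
Turán density bound = (4/5) · 27^2/2 = 1458/5 ≈ 291.6

Turán's theorem: ex(n, K_{r+1}) is achieved by the complete r-partite Turán graph T(n, r) with parts as balanced as possible, and is at most (1 − 1/r) · n^2/2. For r = 5, n = 27: the density bound is (4/5) · 729/2 = 1458/5 ≈ 291.6. The integer-valued extremum is e(T(27, 5)) = 291, which is strictly less than the density bound 1458/5 since 5 ∤ 27 (the parts of T(27, 5) cannot all be equal).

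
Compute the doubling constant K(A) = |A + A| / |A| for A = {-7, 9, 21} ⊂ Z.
K = |A + A| / |A| = 6/3 = 2

Enumerate A + A = {a + b : a, b ∈ A}. With |A| = 3, there are |A|^2 = 9 ordered sum pairs; collecting distinct values, A + A = {-14, 2, 14, 18, 30, 42}, so |A + A| = 6. Thus K = 6/3 = 2. For comparison, the minimum possible |A + A| over all 3-element sets is 2·3 − 1 = 5 (so min K = 5/3), attained only by arithmetic progressions.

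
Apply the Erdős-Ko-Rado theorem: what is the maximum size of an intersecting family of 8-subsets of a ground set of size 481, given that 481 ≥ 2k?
max |F| = C(480, 7) = 1114734375943200

The Erdős-Ko-Rado theorem states: for n ≥ 2k, an intersecting family of k-subsets of an n-element set has size at most C(n − 1, k − 1), with equality for 'star' families {A ⊆ [n] : |A| = k, i ∈ A} (fix an element i). For n = 481, k = 8: C(480, 7) = 1114734375943200.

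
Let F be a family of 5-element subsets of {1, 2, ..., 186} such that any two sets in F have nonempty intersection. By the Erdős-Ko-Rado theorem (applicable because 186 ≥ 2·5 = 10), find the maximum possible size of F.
max |F| = C(185, 4) = 47239010

The Erdős-Ko-Rado theorem states: for n ≥ 2k, an intersecting family of k-subsets of an n-element set has size at most C(n − 1, k − 1), with equality for 'star' families {A ⊆ [n] : |A| = k, i ∈ A} (fix an element i). For n = 186, k = 5: C(185, 4) = 47239010.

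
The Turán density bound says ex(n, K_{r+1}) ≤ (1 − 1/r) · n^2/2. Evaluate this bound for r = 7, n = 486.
Turán density bound = (6/7) · 486^2/2 = 708588/7 ≈ 101226.8571

Turán's theorem: ex(n, K_{r+1}) is achieved by the complete r-partite Turán graph T(n, r) with parts as balanced as possible, and is at most (1 − 1/r) · n^2/2. For r = 7, n = 486: the density bound is (6/7) · 236196/2 = 708588/7 ≈ 101226.8571. The integer-valued extremum is e(T(486, 7)) = 101226, which is strictly less than the density bound 708588/7 since 7 ∤ 486 (the parts of T(486, 7) cannot all be equal).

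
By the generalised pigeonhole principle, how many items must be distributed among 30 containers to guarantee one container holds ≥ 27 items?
n = (27 − 1)·30 + 1 = 781

By the generalised pigeonhole principle, to guarantee some box contains ≥ r objects we need more than (r − 1) · k objects total. Threshold: n = (r − 1) · k + 1. With r = 27 and k = 30: n = 26 · 30 + 1 = 780 + 1 = 781. For n = 780 = 26 · 30, we can put exactly 26 objects in every box, avoiding 27 in any single one — so 781 is tight.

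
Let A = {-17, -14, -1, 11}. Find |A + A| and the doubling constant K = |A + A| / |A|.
K = |A + A| / |A| = 10/4 = 5/2

Enumerate A + A = {a + b : a, b ∈ A}. With |A| = 4, there are |A|^2 = 16 ordered sum pairs; collecting distinct values, A + A = {-34, -31, -28, -18, -15, -6, -3, -2, 10, 22}, so |A + A| = 10. Thus K = 10/4 = 5/2. For comparison, the minimum possible |A + A| over all 4-element sets is 2·4 − 1 = 7 (so min K = 7/4), attained only by arithmetic progressions.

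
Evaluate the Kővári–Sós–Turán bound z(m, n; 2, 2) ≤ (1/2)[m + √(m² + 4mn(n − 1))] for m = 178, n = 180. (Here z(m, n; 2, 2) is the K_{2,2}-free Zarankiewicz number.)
z(178, 180; 2, 2) ≤ (1/2)[178 + √(178² + 4·178·180·179)] = (1/2)[178 + √22972324] = 2485.4726

Kővári–Sós–Turán: let r_1, ..., r_178 be the row sums and z = Σ r_i the total number of 1s. Each pair of columns can share at most one row with both entries 1 (else a 2×2 all-ones block appears), so Σ_i C(r_i, 2) ≤ C(180, 2) = 16110. By convexity Σ_i C(r_i, 2) ≥ 178·C(z/178, 2) = z(z − 178)/(2·178), giving z² − 178z − 178·180·179 ≤ 0 and hence z ≤ (1/2)[178 + √(31684 + 4·5735160)] = (1/2)[178 + √22972324] ≈ (1/2)(178 + 4792.9452) = 2485.4726.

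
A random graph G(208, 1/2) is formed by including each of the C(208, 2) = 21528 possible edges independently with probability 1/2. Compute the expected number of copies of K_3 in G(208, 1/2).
E[# K_3] = C(208, 3) · (1/2)^C(3, 2) = 1478256 / 2^3 = 184782

For each 3-subset S of vertices (there are C(208, 3) = 1478256 such S), let X_S = 1 if S induces a K_3 (all C(3, 2) = 3 edges present). Then P(X_S = 1) = (1/2)^3 = 1/8. By linearity of expectation, E[# K_3] = C(208, 3) · (1/2)^3 = 1478256 / 8 = 184782.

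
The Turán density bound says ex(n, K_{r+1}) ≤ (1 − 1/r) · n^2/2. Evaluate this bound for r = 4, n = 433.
Turán density bound = (3/4) · 433^2/2 = 562467/8 ≈ 70308.375

Turán's theorem: ex(n, K_{r+1}) is achieved by the complete r-partite Turán graph T(n, r) with parts as balanced as possible, and is at most (1 − 1/r) · n^2/2. For r = 4, n = 433: the density bound is (3/4) · 187489/2 = 562467/8 ≈ 70308.375. The integer-valued extremum is e(T(433, 4)) = 70308, which is strictly less than the density bound 562467/8 since 4 ∤ 433 (the parts of T(433, 4) cannot all be equal).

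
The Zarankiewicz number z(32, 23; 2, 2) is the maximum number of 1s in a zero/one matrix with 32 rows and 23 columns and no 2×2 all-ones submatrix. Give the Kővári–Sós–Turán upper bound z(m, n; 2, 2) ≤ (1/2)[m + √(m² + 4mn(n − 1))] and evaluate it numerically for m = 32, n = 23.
z(32, 23; 2, 2) ≤ (1/2)[32 + √(32² + 4·32·23·22)] = (1/2)[32 + √65792] = 144.2498

Kővári–Sós–Turán: let r_1, ..., r_32 be the row sums and z = Σ r_i the total number of 1s. Each pair of columns can share at most one row with both entries 1 (else a 2×2 all-ones block appears), so Σ_i C(r_i, 2) ≤ C(23, 2) = 253. By convexity Σ_i C(r_i, 2) ≥ 32·C(z/32, 2) = z(z − 32)/(2·32), giving z² − 32z − 32·23·22 ≤ 0 and hence z ≤ (1/2)[32 + √(1024 + 4·16192)] = (1/2)[32 + √65792] ≈ (1/2)(32 + 256.4995) = 144.2498.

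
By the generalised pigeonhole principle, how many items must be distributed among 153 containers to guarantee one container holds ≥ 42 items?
n = (42 − 1)·153 + 1 = 6274

By the generalised pigeonhole principle, to guarantee some box contains ≥ r objects we need more than (r − 1) · k objects total. Threshold: n = (r − 1) · k + 1. With r = 42 and k = 153: n = 41 · 153 + 1 = 6273 + 1 = 6274. For n = 6273 = 41 · 153, we can put exactly 41 objects in every box, avoiding 42 in any single one — so 6274 is tight.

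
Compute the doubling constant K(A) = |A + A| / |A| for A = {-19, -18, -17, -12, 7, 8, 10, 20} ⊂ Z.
K = |A + A| / |A| = 32/8 = 4

Enumerate A + A = {a + b : a, b ∈ A}. With |A| = 8, there are |A|^2 = 64 ordered sum pairs; collecting distinct values, A + A = {-38, -37, -36, -35, -34, -31, -30, -29, -24, -12, -11, -10, -9, -8, -7, -5, -4, -2, 1, 2, 3, 8, 14, 15, 16, 17, 18, 20, 27, 28, 30, 40}, so |A + A| = 32. Thus K = 32/8 = 4. For comparison, the minimum possible |A + A| over all 8-element sets is 2·8 − 1 = 15 (so min K = 15/8), attained only by arithmetic progressions.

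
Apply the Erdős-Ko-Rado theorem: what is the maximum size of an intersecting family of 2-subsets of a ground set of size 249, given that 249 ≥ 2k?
max |F| = C(248, 1) = 248

Erdős-Ko-Rado (1961): when n ≥ 2k, max |F| = C(n−1, k−1). The bound is attained by the star {A : i ∈ A} for any fixed i ∈ [n]. Here C(249−1, 2−1) = C(248, 1) = 248.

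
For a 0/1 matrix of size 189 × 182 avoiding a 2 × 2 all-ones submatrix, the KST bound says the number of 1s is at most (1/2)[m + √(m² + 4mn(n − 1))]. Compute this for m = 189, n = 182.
z(189, 182; 2, 2) ≤ (1/2)[189 + √(189² + 4·189·182·181)] = (1/2)[189 + √24939873] = 2591.4918

Kővári–Sós–Turán: let r_1, ..., r_189 be the row sums and z = Σ r_i the total number of 1s. Each pair of columns can share at most one row with both entries 1 (else a 2×2 all-ones block appears), so Σ_i C(r_i, 2) ≤ C(182, 2) = 16471. By convexity Σ_i C(r_i, 2) ≥ 189·C(z/189, 2) = z(z − 189)/(2·189), giving z² − 189z − 189·182·181 ≤ 0 and hence z ≤ (1/2)[189 + √(35721 + 4·6226038)] = (1/2)[189 + √24939873] ≈ (1/2)(189 + 4993.9837) = 2591.4918.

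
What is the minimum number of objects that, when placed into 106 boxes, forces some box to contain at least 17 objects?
n = (17 − 1)·106 + 1 = 1697

By the generalised pigeonhole principle, to guarantee some box contains ≥ r objects we need more than (r − 1) · k objects total. Threshold: n = (r − 1) · k + 1. With r = 17 and k = 106: n = 16 · 106 + 1 = 1696 + 1 = 1697. For n = 1696 = 16 · 106, we can put exactly 16 objects in every box, avoiding 17 in any single one — so 1697 is tight.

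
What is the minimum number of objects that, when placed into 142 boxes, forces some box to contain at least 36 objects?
n = (36 − 1)·142 + 1 = 4971

By the generalised pigeonhole principle, to guarantee some box contains ≥ r objects we need more than (r − 1) · k objects total. Threshold: n = (r − 1) · k + 1. With r = 36 and k = 142: n = 35 · 142 + 1 = 4970 + 1 = 4971. For n = 4970 = 35 · 142, we can put exactly 35 objects in every box, avoiding 36 in any single one — so 4971 is tight.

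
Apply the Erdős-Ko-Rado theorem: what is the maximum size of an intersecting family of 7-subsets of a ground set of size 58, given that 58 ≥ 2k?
max |F| = C(57, 6) = 36288252

Erdős-Ko-Rado (1961): when n ≥ 2k, max |F| = C(n−1, k−1). The bound is attained by the star {A : i ∈ A} for any fixed i ∈ [n]. Here C(58−1, 7−1) = C(57, 6) = 36288252.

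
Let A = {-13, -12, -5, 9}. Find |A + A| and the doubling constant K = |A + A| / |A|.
K = |A + A| / |A| = 10/4 = 5/2

Enumerate A + A = {a + b : a, b ∈ A}. With |A| = 4, there are |A|^2 = 16 ordered sum pairs; collecting distinct values, A + A = {-26, -25, -24, -18, -17, -10, -4, -3, 4, 18}, so |A + A| = 10. Thus K = 10/4 = 5/2. For comparison, the minimum possible |A + A| over all 4-element sets is 2·4 − 1 = 7 (so min K = 7/4), attained only by arithmetic progressions.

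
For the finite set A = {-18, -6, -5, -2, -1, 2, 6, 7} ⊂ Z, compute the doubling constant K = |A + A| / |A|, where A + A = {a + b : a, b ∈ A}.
K = |A + A| / |A| = 26/8 = 13/4

Enumerate A + A = {a + b : a, b ∈ A}. With |A| = 8, there are |A|^2 = 64 ordered sum pairs; collecting distinct values, A + A = {-36, -24, -23, -20, -19, -16, -12, -11, -10, -8, -7, -6, -4, -3, -2, 0, 1, 2, 4, 5, 6, 8, 9, 12, 13, 14}, so |A + A| = 26. Thus K = 26/8 = 13/4. For comparison, the minimum possible |A + A| over all 8-element sets is 2·8 − 1 = 15 (so min K = 15/8), attained only by arithmetic progressions.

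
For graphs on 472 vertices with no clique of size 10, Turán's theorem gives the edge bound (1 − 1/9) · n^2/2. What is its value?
Turán density bound = (8/9) · 472^2/2 = 891136/9 ≈ 99015.1111

Turán's theorem: ex(n, K_{r+1}) is achieved by the complete r-partite Turán graph T(n, r) with parts as balanced as possible, and is at most (1 − 1/r) · n^2/2. For r = 9, n = 472: the density bound is (8/9) · 222784/2 = 891136/9 ≈ 99015.1111. The integer-valued extremum is e(T(472, 9)) = 99014, which is strictly less than the density bound 891136/9 since 9 ∤ 472 (the parts of T(472, 9) cannot all be equal).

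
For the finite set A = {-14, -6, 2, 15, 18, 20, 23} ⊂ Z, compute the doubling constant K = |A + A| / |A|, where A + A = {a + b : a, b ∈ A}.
K = |A + A| / |A| = 23/7

Enumerate A + A = {a + b : a, b ∈ A}. With |A| = 7, there are |A|^2 = 49 ordered sum pairs; collecting distinct values, A + A = {-28, -20, -12, -4, 1, 4, 6, 9, 12, 14, 17, 20, 22, 25, 30, 33, 35, 36, 38, 40, 41, 43, 46}, so |A + A| = 23. Thus K = 23/7. For comparison, the minimum possible |A + A| over all 7-element sets is 2·7 − 1 = 13 (so min K = 13/7), attained only by arithmetic progressions.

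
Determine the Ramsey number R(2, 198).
R(2, 198) = 198

R(2, k) = k for all k ≥ 2: in a 2-colouring of K_k, either some edge is red (a red K_2) or all edges are blue (a blue K_k). And K_{197} coloured all-blue has no blue K_198, so R(2, 198) > 197. Hence R(2, 198) = 198.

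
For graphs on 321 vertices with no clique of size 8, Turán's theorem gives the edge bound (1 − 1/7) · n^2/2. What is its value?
Turán density bound = (6/7) · 321^2/2 = 309123/7 ≈ 44160.4286

Turán's theorem: ex(n, K_{r+1}) is achieved by the complete r-partite Turán graph T(n, r) with parts as balanced as possible, and is at most (1 − 1/r) · n^2/2. For r = 7, n = 321: the density bound is (6/7) · 103041/2 = 309123/7 ≈ 44160.4286. The integer-valued extremum is e(T(321, 7)) = 44160, which is strictly less than the density bound 309123/7 since 7 ∤ 321 (the parts of T(321, 7) cannot all be equal).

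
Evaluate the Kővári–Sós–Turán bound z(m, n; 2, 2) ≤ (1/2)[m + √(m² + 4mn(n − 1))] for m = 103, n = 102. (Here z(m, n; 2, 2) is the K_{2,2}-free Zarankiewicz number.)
z(103, 102; 2, 2) ≤ (1/2)[103 + √(103² + 4·103·102·101)] = (1/2)[103 + √4255033] = 1082.8866

Kővári–Sós–Turán: let r_1, ..., r_103 be the row sums and z = Σ r_i the total number of 1s. Each pair of columns can share at most one row with both entries 1 (else a 2×2 all-ones block appears), so Σ_i C(r_i, 2) ≤ C(102, 2) = 5151. By convexity Σ_i C(r_i, 2) ≥ 103·C(z/103, 2) = z(z − 103)/(2·103), giving z² − 103z − 103·102·101 ≤ 0 and hence z ≤ (1/2)[103 + √(10609 + 4·1061106)] = (1/2)[103 + √4255033] ≈ (1/2)(103 + 2062.7731) = 1082.8866.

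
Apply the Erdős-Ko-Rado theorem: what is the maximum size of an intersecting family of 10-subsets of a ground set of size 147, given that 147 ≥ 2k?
max |F| = C(146, 9) = 64593041407180

Erdős-Ko-Rado (1961): when n ≥ 2k, max |F| = C(n−1, k−1). The bound is attained by the star {A : i ∈ A} for any fixed i ∈ [n]. Here C(147−1, 10−1) = C(146, 9) = 64593041407180.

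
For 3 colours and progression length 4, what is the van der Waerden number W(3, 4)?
W(3, 4) = 293

This is a classical value, W(3, 4) = 293, established by combining an explicit 3-colouring of {1, ..., 292} with no monochromatic 4-AP (giving the lower bound W(3, 4) > 292) and a finite case analysis / exhaustive computer search showing every 3-colouring of {1, ..., 293} has such an AP.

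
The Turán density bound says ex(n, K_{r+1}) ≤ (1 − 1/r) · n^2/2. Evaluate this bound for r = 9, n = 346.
Turán density bound = (8/9) · 346^2/2 = 478864/9 ≈ 53207.1111

Turán's theorem: ex(n, K_{r+1}) is achieved by the complete r-partite Turán graph T(n, r) with parts as balanced as possible, and is at most (1 − 1/r) · n^2/2. For r = 9, n = 346: the density bound is (8/9) · 119716/2 = 478864/9 ≈ 53207.1111. The integer-valued extremum is e(T(346, 9)) = 53206, which is strictly less than the density bound 478864/9 since 9 ∤ 346 (the parts of T(346, 9) cannot all be equal).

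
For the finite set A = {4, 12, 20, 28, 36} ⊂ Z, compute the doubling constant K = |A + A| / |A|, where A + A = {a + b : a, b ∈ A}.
K = |A + A| / |A| = 9/5

Enumerate A + A = {a + b : a, b ∈ A}. With |A| = 5, there are |A|^2 = 25 ordered sum pairs; collecting distinct values, A + A = {8, 16, 24, 32, 40, 48, 56, 64, 72}, so |A + A| = 9. Thus K = 9/5. Here |A + A| = 2|A| − 1 = 9, the minimum possible — so K = 9/5 is minimal, which holds iff A is an arithmetic progression.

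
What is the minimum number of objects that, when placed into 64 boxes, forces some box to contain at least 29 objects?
n = (29 − 1)·64 + 1 = 1793

By the generalised pigeonhole principle, to guarantee some box contains ≥ r objects we need more than (r − 1) · k objects total. Threshold: n = (r − 1) · k + 1. With r = 29 and k = 64: n = 28 · 64 + 1 = 1792 + 1 = 1793. For n = 1792 = 28 · 64, we can put exactly 28 objects in every box, avoiding 29 in any single one — so 1793 is tight.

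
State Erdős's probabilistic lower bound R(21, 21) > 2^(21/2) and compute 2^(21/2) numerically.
2^(21/2) = 1448.1547; so R(21, 21) > 1448.1547

Colour each edge of K_n uniformly at random with red/blue. The expected number of monochromatic K_21 is C(n, 21) · 2 · 2^(−C(21,2)). If C(n, 21) · 2^(1 − C(21,2)) < 1, then with positive probability no monochromatic K_21 exists, so R(21, 21) > n. The standard estimate C(n, 21) ≤ n^21/21! shows this inequality holds whenever n ≤ 2^(21/2) (since 21! · 2^(C(21,2) − 1) > 2^(21^2/2) ≥ n^21). Hence R(21, 21) > 2^(21/2) = 1448.1547.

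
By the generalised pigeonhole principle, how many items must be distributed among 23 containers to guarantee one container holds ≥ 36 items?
n = (36 − 1)·23 + 1 = 806

By the generalised pigeonhole principle, to guarantee some box contains ≥ r objects we need more than (r − 1) · k objects total. Threshold: n = (r − 1) · k + 1. With r = 36 and k = 23: n = 35 · 23 + 1 = 805 + 1 = 806. For n = 805 = 35 · 23, we can put exactly 35 objects in every box, avoiding 36 in any single one — so 806 is tight.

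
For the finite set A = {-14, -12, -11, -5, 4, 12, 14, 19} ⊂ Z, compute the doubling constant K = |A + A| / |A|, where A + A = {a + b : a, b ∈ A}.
K = |A + A| / |A| = 32/8 = 4

Enumerate A + A = {a + b : a, b ∈ A}. With |A| = 8, there are |A|^2 = 64 ordered sum pairs; collecting distinct values, A + A = {-28, -26, -25, -24, -23, -22, -19, -17, -16, -10, -8, -7, -2, -1, 0, 1, 2, 3, 5, 7, 8, 9, 14, 16, 18, 23, 24, 26, 28, 31, 33, 38}, so |A + A| = 32. Thus K = 32/8 = 4. For comparison, the minimum possible |A + A| over all 8-element sets is 2·8 − 1 = 15 (so min K = 15/8), attained only by arithmetic progressions.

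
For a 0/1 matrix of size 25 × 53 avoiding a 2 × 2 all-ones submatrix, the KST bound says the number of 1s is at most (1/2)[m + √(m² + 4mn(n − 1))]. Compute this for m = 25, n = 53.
z(25, 53; 2, 2) ≤ (1/2)[25 + √(25² + 4·25·53·52)] = (1/2)[25 + √276225] = 275.2856

Kővári–Sós–Turán: let r_1, ..., r_25 be the row sums and z = Σ r_i the total number of 1s. Each pair of columns can share at most one row with both entries 1 (else a 2×2 all-ones block appears), so Σ_i C(r_i, 2) ≤ C(53, 2) = 1378. By convexity Σ_i C(r_i, 2) ≥ 25·C(z/25, 2) = z(z − 25)/(2·25), giving z² − 25z − 25·53·52 ≤ 0 and hence z ≤ (1/2)[25 + √(625 + 4·68900)] = (1/2)[25 + √276225] ≈ (1/2)(25 + 525.5711) = 275.2856.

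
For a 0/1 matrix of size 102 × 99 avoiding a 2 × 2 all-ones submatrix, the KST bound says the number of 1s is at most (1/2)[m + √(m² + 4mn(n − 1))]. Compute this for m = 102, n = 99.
z(102, 99; 2, 2) ≤ (1/2)[102 + √(102² + 4·102·99·98)] = (1/2)[102 + √3968820] = 1047.0949

Kővári–Sós–Turán: let r_1, ..., r_102 be the row sums and z = Σ r_i the total number of 1s. Each pair of columns can share at most one row with both entries 1 (else a 2×2 all-ones block appears), so Σ_i C(r_i, 2) ≤ C(99, 2) = 4851. By convexity Σ_i C(r_i, 2) ≥ 102·C(z/102, 2) = z(z − 102)/(2·102), giving z² − 102z − 102·99·98 ≤ 0 and hence z ≤ (1/2)[102 + √(10404 + 4·989604)] = (1/2)[102 + √3968820] ≈ (1/2)(102 + 1992.1897) = 1047.0949.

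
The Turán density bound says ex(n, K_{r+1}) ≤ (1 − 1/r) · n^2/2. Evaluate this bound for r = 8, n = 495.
Turán density bound = (7/8) · 495^2/2 = 1715175/16 ≈ 107198.4375

Turán's theorem: ex(n, K_{r+1}) is achieved by the complete r-partite Turán graph T(n, r) with parts as balanced as possible, and is at most (1 − 1/r) · n^2/2. For r = 8, n = 495: the density bound is (7/8) · 245025/2 = 1715175/16 ≈ 107198.4375. The integer-valued extremum is e(T(495, 8)) = 107198, which is strictly less than the density bound 1715175/16 since 8 ∤ 495 (the parts of T(495, 8) cannot all be equal).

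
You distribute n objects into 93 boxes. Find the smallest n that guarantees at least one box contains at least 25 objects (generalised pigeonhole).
n = (25 − 1)·93 + 1 = 2233

By the generalised pigeonhole principle, to guarantee some box contains ≥ r objects we need more than (r − 1) · k objects total. Threshold: n = (r − 1) · k + 1. With r = 25 and k = 93: n = 24 · 93 + 1 = 2232 + 1 = 2233. For n = 2232 = 24 · 93, we can put exactly 24 objects in every box, avoiding 25 in any single one — so 2233 is tight.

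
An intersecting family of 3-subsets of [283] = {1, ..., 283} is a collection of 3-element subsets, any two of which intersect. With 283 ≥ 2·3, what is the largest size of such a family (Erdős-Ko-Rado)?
max |F| = C(282, 2) = 39621

Erdős-Ko-Rado (1961): when n ≥ 2k, max |F| = C(n−1, k−1). The bound is attained by the star {A : i ∈ A} for any fixed i ∈ [n]. Here C(283−1, 3−1) = C(282, 2) = 39621.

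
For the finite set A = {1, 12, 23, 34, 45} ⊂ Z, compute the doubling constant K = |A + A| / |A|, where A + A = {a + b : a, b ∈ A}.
K = |A + A| / |A| = 9/5

Enumerate A + A = {a + b : a, b ∈ A}. With |A| = 5, there are |A|^2 = 25 ordered sum pairs; collecting distinct values, A + A = {2, 13, 24, 35, 46, 57, 68, 79, 90}, so |A + A| = 9. Thus K = 9/5. Here |A + A| = 2|A| − 1 = 9, the minimum possible — so K = 9/5 is minimal, which holds iff A is an arithmetic progression.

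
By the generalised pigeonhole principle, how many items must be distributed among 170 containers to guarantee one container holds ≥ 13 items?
n = (13 − 1)·170 + 1 = 2041

By the generalised pigeonhole principle, to guarantee some box contains ≥ r objects we need more than (r − 1) · k objects total. Threshold: n = (r − 1) · k + 1. With r = 13 and k = 170: n = 12 · 170 + 1 = 2040 + 1 = 2041. For n = 2040 = 12 · 170, we can put exactly 12 objects in every box, avoiding 13 in any single one — so 2041 is tight.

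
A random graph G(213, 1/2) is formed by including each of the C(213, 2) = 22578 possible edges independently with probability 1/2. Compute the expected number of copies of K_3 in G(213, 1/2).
E[# K_3] = C(213, 3) · (1/2)^C(3, 2) = 1587986 / 2^3 = 793993/4 = 198498.25

For each 3-subset S of vertices (there are C(213, 3) = 1587986 such S), let X_S = 1 if S induces a K_3 (all C(3, 2) = 3 edges present). Then P(X_S = 1) = (1/2)^3 = 1/8. By linearity of expectation, E[# K_3] = C(213, 3) · (1/2)^3 = 1587986 / 8 = 793993/4 = 198498.25.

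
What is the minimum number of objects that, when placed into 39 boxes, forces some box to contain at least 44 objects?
n = (44 − 1)·39 + 1 = 1678

By the generalised pigeonhole principle, to guarantee some box contains ≥ r objects we need more than (r − 1) · k objects total. Threshold: n = (r − 1) · k + 1. With r = 44 and k = 39: n = 43 · 39 + 1 = 1677 + 1 = 1678. For n = 1677 = 43 · 39, we can put exactly 43 objects in every box, avoiding 44 in any single one — so 1678 is tight.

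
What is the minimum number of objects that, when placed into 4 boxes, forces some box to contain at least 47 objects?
n = (47 − 1)·4 + 1 = 185

By the generalised pigeonhole principle, to guarantee some box contains ≥ r objects we need more than (r − 1) · k objects total. Threshold: n = (r − 1) · k + 1. With r = 47 and k = 4: n = 46 · 4 + 1 = 184 + 1 = 185. For n = 184 = 46 · 4, we can put exactly 46 objects in every box, avoiding 47 in any single one — so 185 is tight.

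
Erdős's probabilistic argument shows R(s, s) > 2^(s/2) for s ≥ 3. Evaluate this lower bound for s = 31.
2^(31/2) = 46340.95; so R(31, 31) > 46340.95

Colour each edge of K_n uniformly at random with red/blue. The expected number of monochromatic K_31 is C(n, 31) · 2 · 2^(−C(31,2)). If C(n, 31) · 2^(1 − C(31,2)) < 1, then with positive probability no monochromatic K_31 exists, so R(31, 31) > n. The standard estimate C(n, 31) ≤ n^31/31! shows this inequality holds whenever n ≤ 2^(31/2) (since 31! · 2^(C(31,2) − 1) > 2^(31^2/2) ≥ n^31). Hence R(31, 31) > 2^(31/2) = 46340.95.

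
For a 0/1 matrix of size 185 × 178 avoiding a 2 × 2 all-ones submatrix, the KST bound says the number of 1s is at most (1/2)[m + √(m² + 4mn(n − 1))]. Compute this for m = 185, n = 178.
z(185, 178; 2, 2) ≤ (1/2)[185 + √(185² + 4·185·178·177)] = (1/2)[185 + √23348665] = 2508.5228

Kővári–Sós–Turán: let r_1, ..., r_185 be the row sums and z = Σ r_i the total number of 1s. Each pair of columns can share at most one row with both entries 1 (else a 2×2 all-ones block appears), so Σ_i C(r_i, 2) ≤ C(178, 2) = 15753. By convexity Σ_i C(r_i, 2) ≥ 185·C(z/185, 2) = z(z − 185)/(2·185), giving z² − 185z − 185·178·177 ≤ 0 and hence z ≤ (1/2)[185 + √(34225 + 4·5828610)] = (1/2)[185 + √23348665] ≈ (1/2)(185 + 4832.0456) = 2508.5228.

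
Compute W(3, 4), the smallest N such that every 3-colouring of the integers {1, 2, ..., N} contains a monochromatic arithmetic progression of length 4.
W(3, 4) = 293

W(3, 4) = 293. The lower bound W(3, 4) > 292 comes from an explicit good 3-colouring of [1, 292]; the upper bound W(3, 4) ≤ 293 was verified by exhaustive search over 3-colourings of [1, 293].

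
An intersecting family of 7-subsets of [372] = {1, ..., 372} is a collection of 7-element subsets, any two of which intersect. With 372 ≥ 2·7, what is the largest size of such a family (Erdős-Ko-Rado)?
max |F| = C(371, 6) = 3477478645284

Erdős-Ko-Rado (1961): when n ≥ 2k, max |F| = C(n−1, k−1). The bound is attained by the star {A : i ∈ A} for any fixed i ∈ [n]. Here C(372−1, 7−1) = C(371, 6) = 3477478645284.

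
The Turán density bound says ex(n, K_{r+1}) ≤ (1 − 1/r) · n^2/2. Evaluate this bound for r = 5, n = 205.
Turán density bound = (4/5) · 205^2/2 = 16810

Turán's theorem: ex(n, K_{r+1}) is achieved by the complete r-partite Turán graph T(n, r) with parts as balanced as possible, and is at most (1 − 1/r) · n^2/2. For r = 5, n = 205: the density bound is (4/5) · 42025/2 = 16810. Since 5 ∣ 205, the Turán graph T(205, 5) has parts of equal size 41, and its edge count e(T(205, 5)) = 16810 attains the density bound exactly.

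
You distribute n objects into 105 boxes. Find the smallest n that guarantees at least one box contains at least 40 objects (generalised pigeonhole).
n = (40 − 1)·105 + 1 = 4096

By the generalised pigeonhole principle, to guarantee some box contains ≥ r objects we need more than (r − 1) · k objects total. Threshold: n = (r − 1) · k + 1. With r = 40 and k = 105: n = 39 · 105 + 1 = 4095 + 1 = 4096. For n = 4095 = 39 · 105, we can put exactly 39 objects in every box, avoiding 40 in any single one — so 4096 is tight.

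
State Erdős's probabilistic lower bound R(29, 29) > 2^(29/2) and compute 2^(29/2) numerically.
2^(29/2) = 23170.475; so R(29, 29) > 23170.475

Colour each edge of K_n uniformly at random with red/blue. The expected number of monochromatic K_29 is C(n, 29) · 2 · 2^(−C(29,2)). If C(n, 29) · 2^(1 − C(29,2)) < 1, then with positive probability no monochromatic K_29 exists, so R(29, 29) > n. The standard estimate C(n, 29) ≤ n^29/29! shows this inequality holds whenever n ≤ 2^(29/2) (since 29! · 2^(C(29,2) − 1) > 2^(29^2/2) ≥ n^29). Hence R(29, 29) > 2^(29/2) = 23170.475.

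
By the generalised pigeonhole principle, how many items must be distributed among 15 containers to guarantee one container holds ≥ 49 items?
n = (49 − 1)·15 + 1 = 721

By the generalised pigeonhole principle, to guarantee some box contains ≥ r objects we need more than (r − 1) · k objects total. Threshold: n = (r − 1) · k + 1. With r = 49 and k = 15: n = 48 · 15 + 1 = 720 + 1 = 721. For n = 720 = 48 · 15, we can put exactly 48 objects in every box, avoiding 49 in any single one — so 721 is tight.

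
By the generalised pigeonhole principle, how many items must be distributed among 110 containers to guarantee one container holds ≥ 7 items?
n = (7 − 1)·110 + 1 = 661

By the generalised pigeonhole principle, to guarantee some box contains ≥ r objects we need more than (r − 1) · k objects total. Threshold: n = (r − 1) · k + 1. With r = 7 and k = 110: n = 6 · 110 + 1 = 660 + 1 = 661. For n = 660 = 6 · 110, we can put exactly 6 objects in every box, avoiding 7 in any single one — so 661 is tight.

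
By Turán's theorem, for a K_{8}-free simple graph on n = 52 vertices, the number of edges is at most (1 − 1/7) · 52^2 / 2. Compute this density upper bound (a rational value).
Turán density bound = (6/7) · 52^2/2 = 8112/7 ≈ 1158.8571

Turán's theorem: ex(n, K_{r+1}) is achieved by the complete r-partite Turán graph T(n, r) with parts as balanced as possible, and is at most (1 − 1/r) · n^2/2. For r = 7, n = 52: the density bound is (6/7) · 2704/2 = 8112/7 ≈ 1158.8571. The integer-valued extremum is e(T(52, 7)) = 1158, which is strictly less than the density bound 8112/7 since 7 ∤ 52 (the parts of T(52, 7) cannot all be equal).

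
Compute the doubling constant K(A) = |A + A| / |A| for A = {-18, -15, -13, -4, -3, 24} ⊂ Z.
K = |A + A| / |A| = 21/6 = 7/2

Enumerate A + A = {a + b : a, b ∈ A}. With |A| = 6, there are |A|^2 = 36 ordered sum pairs; collecting distinct values, A + A = {-36, -33, -31, -30, -28, -26, -22, -21, -19, -18, -17, -16, -8, -7, -6, 6, 9, 11, 20, 21, 48}, so |A + A| = 21. Thus K = 21/6 = 7/2. For comparison, the minimum possible |A + A| over all 6-element sets is 2·6 − 1 = 11 (so min K = 11/6), attained only by arithmetic progressions.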